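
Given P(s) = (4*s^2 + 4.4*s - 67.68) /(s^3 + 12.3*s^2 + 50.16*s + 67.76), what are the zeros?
Set numerator = 0: 4*s^2 + 4.4*s - 67.68 = 4*(s + 4.7)(s - 3.6) = 0 → Zeros: -4.7, 3.6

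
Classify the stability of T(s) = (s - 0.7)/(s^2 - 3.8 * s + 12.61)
Denominator: s^2 - 3.8*s + 12.61. Poles: 1.9 + 3j, 1.9 - 3j. Unstable (2 pole(s) in RHP)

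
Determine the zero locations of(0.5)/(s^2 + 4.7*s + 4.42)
Numerator is a nonzero constant (0.5) → Zeros: none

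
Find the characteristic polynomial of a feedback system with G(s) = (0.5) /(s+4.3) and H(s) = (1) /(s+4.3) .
Characteristic poly = G_den * H_den + G_num * H_num = (s^2 + 8.6*s + 18.49) + (0.5) = s^2 + 8.6*s + 18.99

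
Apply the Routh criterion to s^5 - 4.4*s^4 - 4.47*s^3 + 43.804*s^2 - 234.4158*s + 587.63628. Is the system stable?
Routh array:
s^5: [1, -4.47, -234.4158]; s^4: [-4.4, 43.804, 587.63628]; s^3: [5.48545, -100.8621]; s^2: [-37.0996, 587.63628]; s^1: [-13.9758]; s^0: [587.63628]
First column: [1, -4.4, 5.48545, -37.0996, -13.9758, 587.63628]. Sign changes = 4.
No, unstable (4 RHP root(s))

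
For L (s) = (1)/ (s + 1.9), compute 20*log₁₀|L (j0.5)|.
Substitute s = j*0.5: L(j0.5) = 0.492228 - 0.129534j.
|L(j0.5)| = sqrt(Re² + Im²) = 0.509.
20*log₁₀(0.509) = -5.87 dB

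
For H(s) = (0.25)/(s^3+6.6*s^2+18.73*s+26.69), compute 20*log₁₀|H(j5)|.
Substitute s = j*5: H(j5) = -0.00171921 + 0.000389683j.
|H(j5)| = sqrt(Re² + Im²) = 0.001763.
20*log₁₀(0.001763) = -55.08 dB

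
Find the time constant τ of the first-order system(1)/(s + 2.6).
First-order system: τ = -1/pole. Pole = -2.6. τ = -1/(-2.6) = 0.3846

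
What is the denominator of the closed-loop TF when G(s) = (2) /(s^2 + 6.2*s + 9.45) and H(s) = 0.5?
Characteristic poly = G_den * H_den + G_num * H_num = (s^2 + 6.2*s + 9.45) + (1) = s^2 + 6.2*s + 10.45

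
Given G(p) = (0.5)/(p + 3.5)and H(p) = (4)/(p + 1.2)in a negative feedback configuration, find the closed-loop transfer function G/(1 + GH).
Closed-loop T = G/(1+GH).
Numerator: G_num * H_den = 0.5*p + 0.6.
Denominator: G_den * H_den + G_num * H_num = (p^2 + 4.7*p + 4.2) + (2) = p^2 + 4.7*p + 6.2.
T(p) = (0.5*p + 0.6)/(p^2 + 4.7*p + 6.2)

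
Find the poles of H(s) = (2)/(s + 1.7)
Set denominator = 0: s + 1.7 = 0 → Poles: -1.7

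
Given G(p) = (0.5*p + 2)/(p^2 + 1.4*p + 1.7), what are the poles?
Set denominator = 0: p^2 + 1.4*p + 1.7 = 0 → Poles: -0.7 + 1.1j, -0.7 - 1.1j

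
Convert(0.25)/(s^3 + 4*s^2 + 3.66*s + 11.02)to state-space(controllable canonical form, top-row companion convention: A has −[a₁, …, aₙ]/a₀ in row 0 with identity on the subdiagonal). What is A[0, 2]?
Reachable canonical form for den = s^3 + 4*s^2 + 3.66*s + 11.02: top row of A = -[a₁,a₂,...,aₙ]/a₀, ones on the subdiagonal, zeros elsewhere.
A = [[-4, -3.66, -11.02], [1, 0, 0], [0, 1, 0]].
A[0,2] = -11.02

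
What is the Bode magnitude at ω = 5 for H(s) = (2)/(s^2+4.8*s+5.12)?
Substitute s = j*5: H(j5) = -0.0409384 - 0.0494227j.
|H(j5)| = sqrt(Re² + Im²) = 0.06418.
20*log₁₀(0.06418) = -23.85 dB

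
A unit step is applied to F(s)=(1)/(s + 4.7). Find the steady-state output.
FVT: lim_{t→∞} y(t) = lim_{s→0} s*Y(s) where Y(s) = F(s)/s.
= lim_{s→0} F(s) = F(0) = num(0)/den(0) = 1/4.7 = 0.2128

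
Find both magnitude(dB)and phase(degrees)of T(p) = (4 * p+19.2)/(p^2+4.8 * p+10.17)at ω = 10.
Substitute p = j*10: T(j10) = 0.0188235 - 0.435227j.
|T| = 20*log₁₀(sqrt(Re²+Im²)) = -7.22 dB.
∠T = atan2(Im, Re) = -87.52°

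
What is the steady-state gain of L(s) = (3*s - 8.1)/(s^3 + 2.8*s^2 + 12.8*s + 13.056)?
DC gain = L(0) = num(0)/den(0) = -8.1/13.056 = -0.6204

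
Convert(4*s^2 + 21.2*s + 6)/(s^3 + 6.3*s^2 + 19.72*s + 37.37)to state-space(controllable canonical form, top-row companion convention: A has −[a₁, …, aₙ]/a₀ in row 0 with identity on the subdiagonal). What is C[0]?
Reachable canonical form: C = numerator coefficients (right-aligned, zero-padded to length n).
num = 4*s^2 + 21.2*s + 6, C = [[4, 21.2, 6]].
C[0] = 4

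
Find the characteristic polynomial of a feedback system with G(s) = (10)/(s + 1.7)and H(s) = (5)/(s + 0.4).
Characteristic poly = G_den * H_den + G_num * H_num = (s^2 + 2.1*s + 0.68) + (50) = s^2 + 2.1*s + 50.68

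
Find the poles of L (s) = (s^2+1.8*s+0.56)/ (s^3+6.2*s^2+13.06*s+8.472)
Set denominator = 0: s^3 + 6.2*s^2 + 13.06*s + 8.472 = (s + 1.2)(s^2 + 5*s + 7.06) = 0 → Poles: -1.2, -2.5 + 0.9j, -2.5 - 0.9j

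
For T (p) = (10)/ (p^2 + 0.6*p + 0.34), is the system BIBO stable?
Denominator: p^2 + 0.6*p + 0.34. Poles: -0.3 + 0.5j, -0.3 - 0.5j. All Re(p)<0: Yes (stable)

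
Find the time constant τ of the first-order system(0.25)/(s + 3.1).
First-order system: τ = -1/pole. Pole = -3.1. τ = -1/(-3.1) = 0.3226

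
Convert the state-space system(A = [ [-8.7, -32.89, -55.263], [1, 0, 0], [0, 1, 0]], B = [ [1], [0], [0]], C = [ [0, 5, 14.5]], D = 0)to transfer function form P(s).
P(s) = C(sI - A)⁻¹B + D.
Characteristic polynomial det(sI - A) = s^3 + 8.7*s^2 + 32.89*s + 55.263.
Numerator from C·adj(sI-A)·B + D·det(sI-A) = 5*s + 14.5.
P(s) = (5*s + 14.5)/(s^3 + 8.7*s^2 + 32.89*s + 55.263)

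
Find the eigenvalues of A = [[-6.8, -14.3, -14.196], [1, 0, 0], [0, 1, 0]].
Eigenvalues solve det(λI - A) = 0.
Characteristic polynomial: λ^3 + 6.8*λ^2 + 14.3*λ + 14.196 = 0.
Factor: (λ + 4.2)(λ^2 + 2.6*λ + 3.38) = 0.
Roots: -1.3 + 1.3j, -1.3 - 1.3j, -4.2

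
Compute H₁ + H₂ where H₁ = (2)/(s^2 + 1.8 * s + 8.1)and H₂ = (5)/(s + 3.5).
Parallel: H = H₁ + H₂ = (n₁·d₂ + n₂·d₁)/(d₁·d₂).
n₁·d₂ = 2*s + 7. n₂·d₁ = 5*s^2 + 9*s + 40.5. Sum = 5*s^2 + 11*s + 47.5. d₁·d₂ = s^3 + 5.3*s^2 + 14.4*s + 28.35.
H(s) = (5*s^2 + 11*s + 47.5)/(s^3 + 5.3*s^2 + 14.4*s + 28.35)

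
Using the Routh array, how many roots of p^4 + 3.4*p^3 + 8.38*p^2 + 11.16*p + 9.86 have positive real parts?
Routh array:
p^4: [1, 8.38, 9.86]; p^3: [3.4, 11.16]; p^2: [5.09765, 9.86]; p^1: [4.58363]; p^0: [9.86]
First column: [1, 3.4, 5.09765, 4.58363, 9.86]. Sign changes = RHP roots = 0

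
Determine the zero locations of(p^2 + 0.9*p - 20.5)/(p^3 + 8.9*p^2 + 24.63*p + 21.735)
Set numerator = 0: p^2 + 0.9*p - 20.5 = (p - 4.1)(p + 5) = 0 → Zeros: -5, 4.1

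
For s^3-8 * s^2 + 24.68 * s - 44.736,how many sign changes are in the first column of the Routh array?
Routh array:
s^3: [1, 24.68]; s^2: [-8, -44.736]; s^1: [19.088]; s^0: [-44.736]
First column: [1, -8, 19.088, -44.736]. Sign changes = 3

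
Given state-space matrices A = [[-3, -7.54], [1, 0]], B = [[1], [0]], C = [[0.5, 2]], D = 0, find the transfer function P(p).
P(p) = C(pI - A)⁻¹B + D.
Characteristic polynomial det(pI - A) = p^2 + 3*p + 7.54.
Numerator from C·adj(pI-A)·B + D·det(pI-A) = 0.5*p + 2.
P(p) = (0.5*p + 2)/(p^2 + 3*p + 7.54)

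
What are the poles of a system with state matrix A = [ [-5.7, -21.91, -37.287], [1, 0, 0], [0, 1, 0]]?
Eigenvalues solve det(λI - A) = 0.
Characteristic polynomial: λ^3 + 5.7*λ^2 + 21.91*λ + 37.287 = 0.
Factor: (λ + 2.7)(λ^2 + 3*λ + 13.81) = 0.
Roots: -1.5 + 3.4j, -1.5 - 3.4j, -2.7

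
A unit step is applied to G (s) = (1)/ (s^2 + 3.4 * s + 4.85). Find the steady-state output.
FVT: lim_{t→∞} y(t) = lim_{s→0} s*Y(s) where Y(s) = G(s)/s.
= lim_{s→0} G(s) = G(0) = num(0)/den(0) = 1/4.85 = 0.2062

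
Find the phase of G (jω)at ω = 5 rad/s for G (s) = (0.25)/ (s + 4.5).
Substitute s = j*5: G(j5) = 0.0248619 - 0.0276243j.
∠G(j5) = atan2(Im, Re) = atan2(-0.0276243, 0.0248619) = -48.01°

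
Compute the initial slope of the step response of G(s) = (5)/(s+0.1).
IVT: y'(0⁺) = lim_{s→∞} s²·Y(s) = lim_{s→∞} s·G(s).
deg(num) = 0, deg(den) = 1, relative degree = 1, so s·G(s) → (leading num)/(leading den) = 5/1 = 5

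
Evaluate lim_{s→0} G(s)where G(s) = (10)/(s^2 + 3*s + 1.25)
DC gain = G(0) = num(0)/den(0) = 10/1.25 = 8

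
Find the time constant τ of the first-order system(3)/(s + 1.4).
First-order system: τ = -1/pole. Pole = -1.4. τ = -1/(-1.4) = 0.7143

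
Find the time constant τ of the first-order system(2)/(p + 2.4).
First-order system: τ = -1/pole. Pole = -2.4. τ = -1/(-2.4) = 0.4167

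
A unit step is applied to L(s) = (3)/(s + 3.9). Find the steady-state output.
FVT: lim_{t→∞} y(t) = lim_{s→0} s*Y(s) where Y(s) = L(s)/s.
= lim_{s→0} L(s) = L(0) = num(0)/den(0) = 3/3.9 = 0.7692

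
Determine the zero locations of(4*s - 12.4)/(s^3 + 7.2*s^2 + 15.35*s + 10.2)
Set numerator = 0: 4*s - 12.4 = 0 → Zeros: 3.1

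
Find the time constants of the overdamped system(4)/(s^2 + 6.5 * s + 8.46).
Overdamped: real poles at -4.7, -1.8. τ = -1/pole → τ₁ = 0.2128, τ₂ = 0.5556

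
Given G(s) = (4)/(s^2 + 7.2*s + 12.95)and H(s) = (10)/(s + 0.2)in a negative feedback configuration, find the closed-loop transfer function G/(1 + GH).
Closed-loop T = G/(1+GH).
Numerator: G_num * H_den = 4*s + 0.8.
Denominator: G_den * H_den + G_num * H_num = (s^3 + 7.4*s^2 + 14.39*s + 2.59) + (40) = s^3 + 7.4*s^2 + 14.39*s + 42.59.
T(s) = (4*s + 0.8)/(s^3 + 7.4*s^2 + 14.39*s + 42.59)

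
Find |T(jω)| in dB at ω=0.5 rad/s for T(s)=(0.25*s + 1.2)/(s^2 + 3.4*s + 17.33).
Substitute s = j*0.5: T(j0.5) = 0.0702897 + 0.000322453j.
|T(j0.5)| = sqrt(Re² + Im²) = 0.07029.
20*log₁₀(0.07029) = -23.06 dB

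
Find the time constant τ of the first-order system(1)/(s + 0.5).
First-order system: τ = -1/pole. Pole = -0.5. τ = -1/(-0.5) = 2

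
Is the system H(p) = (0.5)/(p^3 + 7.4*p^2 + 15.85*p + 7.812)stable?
Denominator: p^3 + 7.4*p^2 + 15.85*p + 7.812 = (p + 3.1)(p + 3.6)(p + 0.7). Poles: -0.7, -3.1, -3.6. All Re(p)<0: Yes (stable)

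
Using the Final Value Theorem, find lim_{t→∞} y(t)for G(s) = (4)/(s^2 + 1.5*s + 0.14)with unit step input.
FVT: lim_{t→∞} y(t) = lim_{s→0} s*Y(s) where Y(s) = G(s)/s.
= lim_{s→0} G(s) = G(0) = num(0)/den(0) = 4/0.14 = 28.57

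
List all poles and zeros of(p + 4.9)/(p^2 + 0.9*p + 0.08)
Set denominator = 0: p^2 + 0.9*p + 0.08 = (p + 0.1)(p + 0.8) = 0 → Poles: -0.1, -0.8
Set numerator = 0: p + 4.9 = 0 → Zeros: -4.9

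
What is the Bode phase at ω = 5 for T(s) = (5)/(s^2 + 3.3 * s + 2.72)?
Substitute s = j*5: T(j5) = -0.14493 - 0.107331j.
∠T(j5) = atan2(Im, Re) = atan2(-0.107331, -0.14493) = -143.48°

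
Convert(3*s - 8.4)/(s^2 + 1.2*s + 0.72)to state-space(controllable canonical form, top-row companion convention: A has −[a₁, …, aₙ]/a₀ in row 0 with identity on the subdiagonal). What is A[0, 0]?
Reachable canonical form for den = s^2 + 1.2*s + 0.72: top row of A = -[a₁,a₂,...,aₙ]/a₀, ones on the subdiagonal, zeros elsewhere.
A = [[-1.2, -0.72], [1, 0]].
A[0,0] = -1.2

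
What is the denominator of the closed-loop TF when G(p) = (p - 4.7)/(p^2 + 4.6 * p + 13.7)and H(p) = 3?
Characteristic poly = G_den * H_den + G_num * H_num = (p^2 + 4.6*p + 13.7) + (3*p - 14.1) = p^2 + 7.6*p - 0.4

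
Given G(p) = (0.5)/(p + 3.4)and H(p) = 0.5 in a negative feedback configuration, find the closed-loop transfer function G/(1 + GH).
Closed-loop T = G/(1+GH).
Numerator: G_num * H_den = 0.5.
Denominator: G_den * H_den + G_num * H_num = (p + 3.4) + (0.25) = p + 3.65.
T(p) = (0.5)/(p + 3.65)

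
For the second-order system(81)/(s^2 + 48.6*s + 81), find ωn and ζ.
Standard form: ωn²/(s²+2ζωn·s+ωn²).
const=81=ωn² → ωn=9, s coeff=48.6=2ζωn → ζ=2.7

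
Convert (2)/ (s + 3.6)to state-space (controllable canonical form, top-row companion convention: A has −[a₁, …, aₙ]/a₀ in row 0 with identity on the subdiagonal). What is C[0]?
Reachable canonical form: C = numerator coefficients (right-aligned, zero-padded to length n).
num = 2, C = [[2]].
C[0] = 2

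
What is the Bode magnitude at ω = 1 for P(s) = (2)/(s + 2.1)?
Substitute s = j*1: P(j1) = 0.77634 - 0.369686j.
|P(j1)| = sqrt(Re² + Im²) = 0.8599.
20*log₁₀(0.8599) = -1.31 dB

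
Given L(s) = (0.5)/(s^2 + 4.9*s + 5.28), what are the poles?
Set denominator = 0: s^2 + 4.9*s + 5.28 = (s + 3.3)(s + 1.6) = 0 → Poles: -1.6, -3.3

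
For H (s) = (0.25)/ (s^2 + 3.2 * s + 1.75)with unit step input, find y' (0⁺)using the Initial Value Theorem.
IVT: y'(0⁺) = lim_{s→∞} s²·Y(s) = lim_{s→∞} s·H(s).
deg(num) = 0, deg(den) = 2, relative degree = 2 ≥ 2, so s·H(s) → 0. Initial slope = 0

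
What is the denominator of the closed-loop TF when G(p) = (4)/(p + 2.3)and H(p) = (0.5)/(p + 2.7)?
Characteristic poly = G_den * H_den + G_num * H_num = (p^2 + 5*p + 6.21) + (2) = p^2 + 5*p + 8.21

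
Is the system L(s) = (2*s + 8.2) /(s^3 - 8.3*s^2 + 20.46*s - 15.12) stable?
Denominator: s^3 - 8.3*s^2 + 20.46*s - 15.12 = (s - 1.4)(s - 4.5)(s - 2.4). Poles: 1.4, 2.4, 4.5. All Re(p)<0: No (unstable)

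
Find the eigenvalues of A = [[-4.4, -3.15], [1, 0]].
Eigenvalues solve det(λI - A) = 0.
Characteristic polynomial: λ^2 + 4.4*λ + 3.15 = 0.
Factor: (λ + 0.9)(λ + 3.5) = 0.
Roots: -0.9, -3.5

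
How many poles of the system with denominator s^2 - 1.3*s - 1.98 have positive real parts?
s^2 - 1.3*s - 1.98 = (s - 2.2)(s + 0.9). Poles: -0.9, 2.2. RHP poles (Re>0): 1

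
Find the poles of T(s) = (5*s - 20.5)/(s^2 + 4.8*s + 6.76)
Set denominator = 0: s^2 + 4.8*s + 6.76 = 0 → Poles: -2.4 + 1j, -2.4 - 1j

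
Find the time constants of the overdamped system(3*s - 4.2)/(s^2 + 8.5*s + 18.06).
Overdamped: real poles at -4.2, -4.3. τ = -1/pole → τ₁ = 0.2381, τ₂ = 0.2326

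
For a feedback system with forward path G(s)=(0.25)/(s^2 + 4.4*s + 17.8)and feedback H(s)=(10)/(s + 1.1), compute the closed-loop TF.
Closed-loop T = G/(1+GH).
Numerator: G_num * H_den = 0.25*s + 0.275.
Denominator: G_den * H_den + G_num * H_num = (s^3 + 5.5*s^2 + 22.64*s + 19.58) + (2.5) = s^3 + 5.5*s^2 + 22.64*s + 22.08.
T(s) = (0.25*s + 0.275)/(s^3 + 5.5*s^2 + 22.64*s + 22.08)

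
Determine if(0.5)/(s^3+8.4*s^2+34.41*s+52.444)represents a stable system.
Denominator: s^3 + 8.4*s^2 + 34.41*s + 52.444 = (s + 2.8)(s^2 + 5.6*s + 18.73). Poles: -2.8, -2.8 + 3.3j, -2.8 - 3.3j. All Re(p)<0: Yes (stable)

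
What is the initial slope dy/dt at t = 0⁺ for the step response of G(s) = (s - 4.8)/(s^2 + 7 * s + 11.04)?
IVT: y'(0⁺) = lim_{s→∞} s²·Y(s) = lim_{s→∞} s·G(s).
deg(num) = 1, deg(den) = 2, relative degree = 1, so s·G(s) → (leading num)/(leading den) = 1/1 = 1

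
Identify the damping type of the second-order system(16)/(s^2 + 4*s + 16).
Standard form: ωn²/(s²+2ζωn·s+ωn²) gives ωn=4, ζ=0.5.
Underdamped (ζ = 0.5 < 1)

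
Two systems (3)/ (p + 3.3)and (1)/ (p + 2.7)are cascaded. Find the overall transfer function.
Series: H = H₁ · H₂ = (n₁·n₂)/(d₁·d₂).
Num: n₁·n₂ = 3. Den: d₁·d₂ = p^2 + 6*p + 8.91.
H(p) = (3)/(p^2 + 6*p + 8.91)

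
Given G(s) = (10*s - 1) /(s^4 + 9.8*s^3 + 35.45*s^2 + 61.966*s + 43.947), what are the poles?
Set denominator = 0: s^4 + 9.8*s^3 + 35.45*s^2 + 61.966*s + 43.947 = (s + 1.9)(s + 4.5)(s^2 + 3.4*s + 5.14) = 0 → Poles: -1.7 + 1.5j, -1.7 - 1.5j, -1.9, -4.5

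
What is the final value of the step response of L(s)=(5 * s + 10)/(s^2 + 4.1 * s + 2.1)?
FVT: lim_{t→∞} y(t) = lim_{s→0} s*Y(s) where Y(s) = L(s)/s.
= lim_{s→0} L(s) = L(0) = num(0)/den(0) = 10/2.1 = 4.762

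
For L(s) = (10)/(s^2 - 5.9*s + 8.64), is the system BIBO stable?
Denominator: s^2 - 5.9*s + 8.64 = (s - 2.7)(s - 3.2). Poles: 2.7, 3.2. All Re(p)<0: No (unstable)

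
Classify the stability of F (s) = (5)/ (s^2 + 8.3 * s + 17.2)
Denominator: s^2 + 8.3*s + 17.2 = (s + 4.3)(s + 4). Poles: -4, -4.3. Stable (all poles in LHP)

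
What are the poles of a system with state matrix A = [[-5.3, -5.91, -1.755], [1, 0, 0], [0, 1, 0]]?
Eigenvalues solve det(λI - A) = 0.
Characteristic polynomial: λ^3 + 5.3*λ^2 + 5.91*λ + 1.755 = 0.
Factor: (λ + 3.9)(λ + 0.5)(λ + 0.9) = 0.
Roots: -0.5, -0.9, -3.9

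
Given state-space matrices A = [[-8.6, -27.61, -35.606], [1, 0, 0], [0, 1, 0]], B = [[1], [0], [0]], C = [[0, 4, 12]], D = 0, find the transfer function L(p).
L(p) = C(pI - A)⁻¹B + D.
Characteristic polynomial det(pI - A) = p^3 + 8.6*p^2 + 27.61*p + 35.606.
Numerator from C·adj(pI-A)·B + D·det(pI-A) = 4*p + 12.
L(p) = (4*p + 12)/(p^3 + 8.6*p^2 + 27.61*p + 35.606)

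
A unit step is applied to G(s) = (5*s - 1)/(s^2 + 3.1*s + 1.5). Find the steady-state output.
FVT: lim_{t→∞} y(t) = lim_{s→0} s*Y(s) where Y(s) = G(s)/s.
= lim_{s→0} G(s) = G(0) = num(0)/den(0) = -1/1.5 = -0.6667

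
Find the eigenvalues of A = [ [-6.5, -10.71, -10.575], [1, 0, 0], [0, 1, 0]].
Eigenvalues solve det(λI - A) = 0.
Characteristic polynomial: λ^3 + 6.5*λ^2 + 10.71*λ + 10.575 = 0.
Factor: (λ + 4.7)(λ^2 + 1.8*λ + 2.25) = 0.
Roots: -0.9 + 1.2j, -0.9 - 1.2j, -4.7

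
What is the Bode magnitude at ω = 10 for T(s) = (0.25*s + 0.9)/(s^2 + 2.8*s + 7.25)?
Substitute s = j*10: T(j10) = -0.00143556 - 0.0273876j.
|T(j10)| = sqrt(Re² + Im²) = 0.02743.
20*log₁₀(0.02743) = -31.24 dB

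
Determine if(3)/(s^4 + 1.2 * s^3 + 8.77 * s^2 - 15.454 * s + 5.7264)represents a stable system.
Denominator: s^4 + 1.2*s^3 + 8.77*s^2 - 15.454*s + 5.7264 = (s - 0.6)(s - 0.8)(s^2 + 2.6*s + 11.93). Poles: -1.3 + 3.2j, -1.3 - 3.2j, 0.6, 0.8. All Re(p)<0: No (unstable)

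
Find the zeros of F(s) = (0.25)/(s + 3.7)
Numerator is a nonzero constant (0.25) → Zeros: none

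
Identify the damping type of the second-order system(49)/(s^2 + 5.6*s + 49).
Standard form: ωn²/(s²+2ζωn·s+ωn²) gives ωn=7, ζ=0.4.
Underdamped (ζ = 0.4 < 1)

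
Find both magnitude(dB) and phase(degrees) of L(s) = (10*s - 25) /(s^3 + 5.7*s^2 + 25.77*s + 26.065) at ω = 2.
Substitute s = j*2: L(j2) = 0.413963 + 0.605227j.
|L| = 20*log₁₀(sqrt(Re²+Im²)) = -2.69 dB.
∠L = atan2(Im, Re) = 55.63°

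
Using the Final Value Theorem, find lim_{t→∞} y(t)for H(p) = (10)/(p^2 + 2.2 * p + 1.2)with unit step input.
FVT: lim_{t→∞} y(t) = lim_{p→0} p*Y(p) where Y(p) = H(p)/p.
= lim_{p→0} H(p) = H(0) = num(0)/den(0) = 10/1.2 = 8.333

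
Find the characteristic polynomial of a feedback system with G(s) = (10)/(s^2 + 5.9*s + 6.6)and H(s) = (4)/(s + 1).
Characteristic poly = G_den * H_den + G_num * H_num = (s^3 + 6.9*s^2 + 12.5*s + 6.6) + (40) = s^3 + 6.9*s^2 + 12.5*s + 46.6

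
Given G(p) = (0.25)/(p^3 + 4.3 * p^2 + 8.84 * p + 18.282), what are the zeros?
Numerator is a nonzero constant (0.25) → Zeros: none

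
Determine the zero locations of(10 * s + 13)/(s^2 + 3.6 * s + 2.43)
Set numerator = 0: 10*s + 13 = 0 → Zeros: -1.3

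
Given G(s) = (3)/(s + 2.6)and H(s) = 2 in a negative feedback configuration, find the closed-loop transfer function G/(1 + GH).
Closed-loop T = G/(1+GH).
Numerator: G_num * H_den = 3.
Denominator: G_den * H_den + G_num * H_num = (s + 2.6) + (6) = s + 8.6.
T(s) = (3)/(s + 8.6)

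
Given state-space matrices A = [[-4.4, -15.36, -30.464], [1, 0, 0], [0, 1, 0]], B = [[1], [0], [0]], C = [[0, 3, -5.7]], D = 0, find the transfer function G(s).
G(s) = C(sI - A)⁻¹B + D.
Characteristic polynomial det(sI - A) = s^3 + 4.4*s^2 + 15.36*s + 30.464.
Numerator from C·adj(sI-A)·B + D·det(sI-A) = 3*s - 5.7.
G(s) = (3*s - 5.7)/(s^3 + 4.4*s^2 + 15.36*s + 30.464)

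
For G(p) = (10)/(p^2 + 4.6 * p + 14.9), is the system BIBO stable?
Denominator: p^2 + 4.6*p + 14.9. Poles: -2.3 + 3.1j, -2.3 - 3.1j. All Re(p)<0: Yes (stable)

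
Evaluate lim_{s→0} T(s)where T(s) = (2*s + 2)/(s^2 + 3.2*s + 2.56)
DC gain = T(0) = num(0)/den(0) = 2/2.56 = 0.7812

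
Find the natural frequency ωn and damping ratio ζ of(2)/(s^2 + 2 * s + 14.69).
Underdamped: complex pole -1 + 3.7j. ωn = |pole| = 3.833, ζ = -Re(pole)/ωn = 0.2609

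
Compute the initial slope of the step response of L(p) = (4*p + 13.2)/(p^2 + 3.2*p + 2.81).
IVT: y'(0⁺) = lim_{p→∞} p²·Y(p) = lim_{p→∞} p·L(p).
deg(num) = 1, deg(den) = 2, relative degree = 1, so p·L(p) → (leading num)/(leading den) = 4/1 = 4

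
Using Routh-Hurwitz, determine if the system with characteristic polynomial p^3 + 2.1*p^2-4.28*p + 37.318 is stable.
Routh array:
p^3: [1, -4.28]; p^2: [2.1, 37.318]; p^1: [-22.0505]; p^0: [37.318]
First column: [1, 2.1, -22.0505, 37.318]. Sign changes = 2.
No, unstable (2 RHP root(s))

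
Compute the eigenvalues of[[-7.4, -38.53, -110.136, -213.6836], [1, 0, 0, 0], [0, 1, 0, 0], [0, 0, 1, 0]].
Eigenvalues solve det(λI - A) = 0.
Characteristic polynomial: λ^4 + 7.4*λ^3 + 38.53*λ^2 + 110.136*λ + 213.6836 = 0.
Factor: (λ^2 + 1.6*λ + 15.08)(λ^2 + 5.8*λ + 14.17) = 0.
Roots: -0.8 + 3.8j, -0.8 - 3.8j, -2.9 + 2.4j, -2.9 - 2.4j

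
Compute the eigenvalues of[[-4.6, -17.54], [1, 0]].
Eigenvalues solve det(λI - A) = 0.
Characteristic polynomial: λ^2 + 4.6*λ + 17.54 = 0.
Roots: -2.3 + 3.5j, -2.3 - 3.5j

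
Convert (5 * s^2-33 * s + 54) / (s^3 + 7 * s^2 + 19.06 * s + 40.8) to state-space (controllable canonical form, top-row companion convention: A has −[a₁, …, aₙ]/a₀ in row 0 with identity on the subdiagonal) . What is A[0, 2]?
Reachable canonical form for den = s^3 + 7*s^2 + 19.06*s + 40.8: top row of A = -[a₁,a₂,...,aₙ]/a₀, ones on the subdiagonal, zeros elsewhere.
A = [[-7, -19.06, -40.8], [1, 0, 0], [0, 1, 0]].
A[0,2] = -40.8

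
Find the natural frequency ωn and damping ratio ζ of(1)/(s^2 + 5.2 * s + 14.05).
Underdamped: complex pole -2.6 + 2.7j. ωn = |pole| = 3.748, ζ = -Re(pole)/ωn = 0.6936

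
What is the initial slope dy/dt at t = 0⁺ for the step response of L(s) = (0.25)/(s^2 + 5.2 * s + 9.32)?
IVT: y'(0⁺) = lim_{s→∞} s²·Y(s) = lim_{s→∞} s·L(s).
deg(num) = 0, deg(den) = 2, relative degree = 2 ≥ 2, so s·L(s) → 0. Initial slope = 0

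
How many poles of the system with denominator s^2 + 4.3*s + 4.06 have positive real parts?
s^2 + 4.3*s + 4.06 = (s + 1.4)(s + 2.9). Poles: -1.4, -2.9. RHP poles (Re>0): 0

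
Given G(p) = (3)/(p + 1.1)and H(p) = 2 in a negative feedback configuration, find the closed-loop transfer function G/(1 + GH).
Closed-loop T = G/(1+GH).
Numerator: G_num * H_den = 3.
Denominator: G_den * H_den + G_num * H_num = (p + 1.1) + (6) = p + 7.1.
T(p) = (3)/(p + 7.1)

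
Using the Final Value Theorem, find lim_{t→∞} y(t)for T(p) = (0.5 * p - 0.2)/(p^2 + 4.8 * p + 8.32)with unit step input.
FVT: lim_{t→∞} y(t) = lim_{p→0} p*Y(p) where Y(p) = T(p)/p.
= lim_{p→0} T(p) = T(0) = num(0)/den(0) = -0.2/8.32 = -0.02404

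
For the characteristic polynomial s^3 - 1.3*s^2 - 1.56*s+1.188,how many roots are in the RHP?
s^3 - 1.3*s^2 - 1.56*s + 1.188 = (s - 1.8)(s + 1.1)(s - 0.6). Poles: -1.1, 0.6, 1.8. RHP poles (Re>0): 2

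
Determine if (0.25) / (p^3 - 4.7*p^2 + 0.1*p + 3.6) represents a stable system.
Denominator: p^3 - 4.7*p^2 + 0.1*p + 3.6 = (p - 1)(p - 4.5)(p + 0.8). Poles: -0.8, 1, 4.5. All Re(p)<0: No (unstable)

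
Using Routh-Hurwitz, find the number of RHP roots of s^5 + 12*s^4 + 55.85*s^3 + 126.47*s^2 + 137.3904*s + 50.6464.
Routh array:
s^5: [1, 55.85, 137.3904]; s^4: [12, 126.47, 50.6464]; s^3: [45.3108, 133.17]; s^2: [91.2016, 50.6464]; s^1: [108.008]; s^0: [50.6464]
First column: [1, 12, 45.3108, 91.2016, 108.008, 50.6464]. Sign changes = RHP roots = 0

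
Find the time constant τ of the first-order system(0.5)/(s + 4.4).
First-order system: τ = -1/pole. Pole = -4.4. τ = -1/(-4.4) = 0.2273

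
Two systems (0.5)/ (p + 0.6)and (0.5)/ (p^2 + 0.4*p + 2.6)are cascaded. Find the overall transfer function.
Series: H = H₁ · H₂ = (n₁·n₂)/(d₁·d₂).
Num: n₁·n₂ = 0.25. Den: d₁·d₂ = p^3 + p^2 + 2.84*p + 1.56.
H(p) = (0.25)/(p^3 + p^2 + 2.84*p + 1.56)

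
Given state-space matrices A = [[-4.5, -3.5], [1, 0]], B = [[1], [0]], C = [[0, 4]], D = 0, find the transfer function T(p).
T(p) = C(pI - A)⁻¹B + D.
Characteristic polynomial det(pI - A) = p^2 + 4.5*p + 3.5.
Numerator from C·adj(pI-A)·B + D·det(pI-A) = 4.
T(p) = (4)/(p^2 + 4.5*p + 3.5)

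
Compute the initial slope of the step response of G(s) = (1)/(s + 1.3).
IVT: y'(0⁺) = lim_{s→∞} s²·Y(s) = lim_{s→∞} s·G(s).
deg(num) = 0, deg(den) = 1, relative degree = 1, so s·G(s) → (leading num)/(leading den) = 1/1 = 1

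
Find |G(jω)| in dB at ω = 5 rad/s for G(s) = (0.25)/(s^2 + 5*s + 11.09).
Substitute s = j*5: G(j5) = -0.00424869 - 0.00763603j.
|G(j5)| = sqrt(Re² + Im²) = 0.008738.
20*log₁₀(0.008738) = -41.17 dB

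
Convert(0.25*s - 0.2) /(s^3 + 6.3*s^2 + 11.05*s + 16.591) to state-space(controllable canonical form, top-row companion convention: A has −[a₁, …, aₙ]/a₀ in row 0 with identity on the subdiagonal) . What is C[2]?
Reachable canonical form: C = numerator coefficients (right-aligned, zero-padded to length n).
num = 0.25*s - 0.2, C = [[0, 0.25, -0.2]].
C[2] = -0.2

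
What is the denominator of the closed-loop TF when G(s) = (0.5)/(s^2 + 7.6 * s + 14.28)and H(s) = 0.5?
Characteristic poly = G_den * H_den + G_num * H_num = (s^2 + 7.6*s + 14.28) + (0.25) = s^2 + 7.6*s + 14.53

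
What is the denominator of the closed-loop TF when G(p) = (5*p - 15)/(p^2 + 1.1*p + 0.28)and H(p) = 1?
Characteristic poly = G_den * H_den + G_num * H_num = (p^2 + 1.1*p + 0.28) + (5*p - 15) = p^2 + 6.1*p - 14.72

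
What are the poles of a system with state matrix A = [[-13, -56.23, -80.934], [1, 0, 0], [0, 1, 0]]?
Eigenvalues solve det(λI - A) = 0.
Characteristic polynomial: λ^3 + 13*λ^2 + 56.23*λ + 80.934 = 0.
Factor: (λ + 4.1)(λ + 4.2)(λ + 4.7) = 0.
Roots: -4.1, -4.2, -4.7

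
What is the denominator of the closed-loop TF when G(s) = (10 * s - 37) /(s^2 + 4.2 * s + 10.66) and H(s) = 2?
Characteristic poly = G_den * H_den + G_num * H_num = (s^2 + 4.2*s + 10.66) + (20*s - 74) = s^2 + 24.2*s - 63.34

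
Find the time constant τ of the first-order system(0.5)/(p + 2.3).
First-order system: τ = -1/pole. Pole = -2.3. τ = -1/(-2.3) = 0.4348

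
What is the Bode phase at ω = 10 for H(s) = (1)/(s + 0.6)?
Substitute s = j*10: H(j10) = 0.00597848 - 0.0996413j.
∠H(j10) = atan2(Im, Re) = atan2(-0.0996413, 0.00597848) = -86.57°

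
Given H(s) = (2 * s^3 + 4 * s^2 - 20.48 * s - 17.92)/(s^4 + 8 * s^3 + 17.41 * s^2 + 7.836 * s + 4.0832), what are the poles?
Set denominator = 0: s^4 + 8*s^3 + 17.41*s^2 + 7.836*s + 4.0832 = (s + 4.4)(s + 3.2)(s^2 + 0.4*s + 0.29) = 0 → Poles: -0.2 + 0.5j, -0.2 - 0.5j, -3.2, -4.4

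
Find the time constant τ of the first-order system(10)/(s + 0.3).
First-order system: τ = -1/pole. Pole = -0.3. τ = -1/(-0.3) = 3.333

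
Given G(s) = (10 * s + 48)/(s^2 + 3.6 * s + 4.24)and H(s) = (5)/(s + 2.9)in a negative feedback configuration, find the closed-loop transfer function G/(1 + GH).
Closed-loop T = G/(1+GH).
Numerator: G_num * H_den = 10*s^2 + 77*s + 139.2.
Denominator: G_den * H_den + G_num * H_num = (s^3 + 6.5*s^2 + 14.68*s + 12.296) + (50*s + 240) = s^3 + 6.5*s^2 + 64.68*s + 252.296.
T(s) = (10*s^2 + 77*s + 139.2)/(s^3 + 6.5*s^2 + 64.68*s + 252.296)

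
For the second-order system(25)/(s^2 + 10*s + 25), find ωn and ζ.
Standard form: ωn²/(s²+2ζωn·s+ωn²).
const=25=ωn² → ωn=5, s coeff=10=2ζωn → ζ=1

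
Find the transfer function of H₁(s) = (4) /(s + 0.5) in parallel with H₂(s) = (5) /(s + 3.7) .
Parallel: H = H₁ + H₂ = (n₁·d₂ + n₂·d₁)/(d₁·d₂).
n₁·d₂ = 4*s + 14.8. n₂·d₁ = 5*s + 2.5. Sum = 9*s + 17.3. d₁·d₂ = s^2 + 4.2*s + 1.85.
H(s) = (9*s + 17.3)/(s^2 + 4.2*s + 1.85)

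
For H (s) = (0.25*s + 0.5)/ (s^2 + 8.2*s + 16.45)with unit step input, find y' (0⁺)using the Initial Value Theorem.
IVT: y'(0⁺) = lim_{s→∞} s²·Y(s) = lim_{s→∞} s·H(s).
deg(num) = 1, deg(den) = 2, relative degree = 1, so s·H(s) → (leading num)/(leading den) = 0.25/1 = 0.25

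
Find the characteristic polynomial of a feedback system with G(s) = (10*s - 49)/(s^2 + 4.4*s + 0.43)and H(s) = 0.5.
Characteristic poly = G_den * H_den + G_num * H_num = (s^2 + 4.4*s + 0.43) + (5*s - 24.5) = s^2 + 9.4*s - 24.07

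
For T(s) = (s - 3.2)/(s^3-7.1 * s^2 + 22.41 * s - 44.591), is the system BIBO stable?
Denominator: s^3 - 7.1*s^2 + 22.41*s - 44.591 = (s - 4.3)(s^2 - 2.8*s + 10.37). Poles: 1.4 + 2.9j, 1.4 - 2.9j, 4.3. All Re(p)<0: No (unstable)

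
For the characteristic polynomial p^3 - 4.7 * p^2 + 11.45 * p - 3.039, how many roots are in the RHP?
p^3 - 4.7*p^2 + 11.45*p - 3.039 = (p - 0.3)(p^2 - 4.4*p + 10.13). Poles: 0.3, 2.2 + 2.3j, 2.2 - 2.3j. RHP poles (Re>0): 3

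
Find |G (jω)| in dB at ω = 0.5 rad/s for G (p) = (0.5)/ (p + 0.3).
Substitute p = j*0.5: G(j0.5) = 0.441176 - 0.735294j.
|G(j0.5)| = sqrt(Re² + Im²) = 0.8575.
20*log₁₀(0.8575) = -1.34 dB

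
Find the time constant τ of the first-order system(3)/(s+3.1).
First-order system: τ = -1/pole. Pole = -3.1. τ = -1/(-3.1) = 0.3226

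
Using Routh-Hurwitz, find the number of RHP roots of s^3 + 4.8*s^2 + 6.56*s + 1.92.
Routh array:
s^3: [1, 6.56]; s^2: [4.8, 1.92]; s^1: [6.16]; s^0: [1.92]
First column: [1, 4.8, 6.16, 1.92]. Sign changes = RHP roots = 0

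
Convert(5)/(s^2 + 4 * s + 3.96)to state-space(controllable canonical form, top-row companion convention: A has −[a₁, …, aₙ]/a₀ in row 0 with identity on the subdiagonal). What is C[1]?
Reachable canonical form: C = numerator coefficients (right-aligned, zero-padded to length n).
num = 5, C = [[0, 5]].
C[1] = 5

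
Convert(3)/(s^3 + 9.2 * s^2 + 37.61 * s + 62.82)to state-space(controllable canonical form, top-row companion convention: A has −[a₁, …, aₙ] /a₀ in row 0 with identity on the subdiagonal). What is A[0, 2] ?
Reachable canonical form for den = s^3 + 9.2*s^2 + 37.61*s + 62.82: top row of A = -[a₁,a₂,...,aₙ]/a₀, ones on the subdiagonal, zeros elsewhere.
A = [[-9.2, -37.61, -62.82], [1, 0, 0], [0, 1, 0]].
A[0,2] = -62.82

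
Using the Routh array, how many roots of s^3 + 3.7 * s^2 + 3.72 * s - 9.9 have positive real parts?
Routh array:
s^3: [1, 3.72]; s^2: [3.7, -9.9]; s^1: [6.39568]; s^0: [-9.9]
First column: [1, 3.7, 6.39568, -9.9]. Sign changes = RHP roots = 1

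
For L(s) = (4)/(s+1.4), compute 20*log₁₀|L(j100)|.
Substitute s = j*100: L(j100) = 0.00055989 - 0.0399922j.
|L(j100)| = sqrt(Re² + Im²) = 0.04.
20*log₁₀(0.04) = -27.96 dB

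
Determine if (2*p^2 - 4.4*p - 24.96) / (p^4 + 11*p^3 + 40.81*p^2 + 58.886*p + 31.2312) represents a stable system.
Denominator: p^4 + 11*p^3 + 40.81*p^2 + 58.886*p + 31.2312 = (p + 4.4)(p + 4.2)(p^2 + 2.4*p + 1.69). Poles: -1.2 + 0.5j, -1.2 - 0.5j, -4.2, -4.4. All Re(p)<0: Yes (stable)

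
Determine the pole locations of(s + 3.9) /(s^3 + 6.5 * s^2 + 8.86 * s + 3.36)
Set denominator = 0: s^3 + 6.5*s^2 + 8.86*s + 3.36 = (s + 4.8)(s + 1)(s + 0.7) = 0 → Poles: -0.7, -1, -4.8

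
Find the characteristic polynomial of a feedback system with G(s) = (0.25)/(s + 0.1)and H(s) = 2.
Characteristic poly = G_den * H_den + G_num * H_num = (s + 0.1) + (0.5) = s + 0.6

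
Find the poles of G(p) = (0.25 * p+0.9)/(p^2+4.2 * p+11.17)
Set denominator = 0: p^2 + 4.2*p + 11.17 = 0 → Poles: -2.1 + 2.6j, -2.1 - 2.6j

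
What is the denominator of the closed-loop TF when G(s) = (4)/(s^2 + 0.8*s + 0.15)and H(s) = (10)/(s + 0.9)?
Characteristic poly = G_den * H_den + G_num * H_num = (s^3 + 1.7*s^2 + 0.87*s + 0.135) + (40) = s^3 + 1.7*s^2 + 0.87*s + 40.135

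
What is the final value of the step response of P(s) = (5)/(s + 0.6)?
FVT: lim_{t→∞} y(t) = lim_{s→0} s*Y(s) where Y(s) = P(s)/s.
= lim_{s→0} P(s) = P(0) = num(0)/den(0) = 5/0.6 = 8.333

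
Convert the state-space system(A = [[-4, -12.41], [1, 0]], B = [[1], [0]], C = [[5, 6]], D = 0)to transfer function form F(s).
F(s) = C(sI - A)⁻¹B + D.
Characteristic polynomial det(sI - A) = s^2 + 4*s + 12.41.
Numerator from C·adj(sI-A)·B + D·det(sI-A) = 5*s + 6.
F(s) = (5*s + 6)/(s^2 + 4*s + 12.41)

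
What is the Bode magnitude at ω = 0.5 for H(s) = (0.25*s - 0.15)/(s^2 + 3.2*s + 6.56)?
Substitute s = j*0.5: H(j0.5) = -0.0176161 + 0.0242767j.
|H(j0.5)| = sqrt(Re² + Im²) = 0.02999.
20*log₁₀(0.02999) = -30.46 dB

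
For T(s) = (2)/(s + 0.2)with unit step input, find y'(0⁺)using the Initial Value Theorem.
IVT: y'(0⁺) = lim_{s→∞} s²·Y(s) = lim_{s→∞} s·T(s).
deg(num) = 0, deg(den) = 1, relative degree = 1, so s·T(s) → (leading num)/(leading den) = 2/1 = 2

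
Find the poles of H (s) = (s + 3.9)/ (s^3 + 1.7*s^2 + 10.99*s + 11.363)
Set denominator = 0: s^3 + 1.7*s^2 + 10.99*s + 11.363 = (s + 1.1)(s^2 + 0.6*s + 10.33) = 0 → Poles: -0.3 + 3.2j, -0.3 - 3.2j, -1.1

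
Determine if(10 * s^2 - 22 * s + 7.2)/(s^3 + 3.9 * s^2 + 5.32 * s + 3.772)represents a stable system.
Denominator: s^3 + 3.9*s^2 + 5.32*s + 3.772 = (s + 2.3)(s^2 + 1.6*s + 1.64). Poles: -0.8 + 1j, -0.8 - 1j, -2.3. All Re(p)<0: Yes (stable)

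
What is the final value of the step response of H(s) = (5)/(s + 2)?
FVT: lim_{t→∞} y(t) = lim_{s→0} s*Y(s) where Y(s) = H(s)/s.
= lim_{s→0} H(s) = H(0) = num(0)/den(0) = 5/2 = 2.5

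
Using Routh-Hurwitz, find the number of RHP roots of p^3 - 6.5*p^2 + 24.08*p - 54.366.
Routh array:
p^3: [1, 24.08]; p^2: [-6.5, -54.366]; p^1: [15.716]; p^0: [-54.366]
First column: [1, -6.5, 15.716, -54.366]. Sign changes = RHP roots = 3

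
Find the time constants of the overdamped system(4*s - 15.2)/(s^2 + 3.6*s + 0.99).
Overdamped: real poles at -0.3, -3.3. τ = -1/pole → τ₁ = 3.333, τ₂ = 0.303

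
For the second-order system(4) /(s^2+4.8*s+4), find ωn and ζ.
Standard form: ωn²/(s²+2ζωn·s+ωn²).
const=4=ωn² → ωn=2, s coeff=4.8=2ζωn → ζ=1.2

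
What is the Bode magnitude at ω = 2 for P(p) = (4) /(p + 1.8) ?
Substitute p = j*2: P(j2) = 0.994475 - 1.10497j.
|P(j2)| = sqrt(Re² + Im²) = 1.487.
20*log₁₀(1.487) = 3.44 dB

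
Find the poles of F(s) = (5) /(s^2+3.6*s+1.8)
Set denominator = 0: s^2 + 3.6*s + 1.8 = (s + 3)(s + 0.6) = 0 → Poles: -0.6, -3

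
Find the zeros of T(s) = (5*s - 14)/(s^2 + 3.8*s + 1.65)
Set numerator = 0: 5*s - 14 = 0 → Zeros: 2.8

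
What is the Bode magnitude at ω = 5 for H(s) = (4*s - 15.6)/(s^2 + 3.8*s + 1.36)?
Substitute s = j*5: H(j5) = 0.814029 - 0.19177j.
|H(j5)| = sqrt(Re² + Im²) = 0.8363.
20*log₁₀(0.8363) = -1.55 dB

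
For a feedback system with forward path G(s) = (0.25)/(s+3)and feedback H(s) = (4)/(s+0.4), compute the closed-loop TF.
Closed-loop T = G/(1+GH).
Numerator: G_num * H_den = 0.25*s + 0.1.
Denominator: G_den * H_den + G_num * H_num = (s^2 + 3.4*s + 1.2) + (1) = s^2 + 3.4*s + 2.2.
T(s) = (0.25*s + 0.1)/(s^2 + 3.4*s + 2.2)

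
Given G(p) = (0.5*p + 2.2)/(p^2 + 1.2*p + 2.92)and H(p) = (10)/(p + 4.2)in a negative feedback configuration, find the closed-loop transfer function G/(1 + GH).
Closed-loop T = G/(1+GH).
Numerator: G_num * H_den = 0.5*p^2 + 4.3*p + 9.24.
Denominator: G_den * H_den + G_num * H_num = (p^3 + 5.4*p^2 + 7.96*p + 12.264) + (5*p + 22) = p^3 + 5.4*p^2 + 12.96*p + 34.264.
T(p) = (0.5*p^2 + 4.3*p + 9.24)/(p^3 + 5.4*p^2 + 12.96*p + 34.264)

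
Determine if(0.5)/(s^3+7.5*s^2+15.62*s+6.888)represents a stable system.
Denominator: s^3 + 7.5*s^2 + 15.62*s + 6.888 = (s + 0.6)(s + 2.8)(s + 4.1). Poles: -0.6, -2.8, -4.1. All Re(p)<0: Yes (stable)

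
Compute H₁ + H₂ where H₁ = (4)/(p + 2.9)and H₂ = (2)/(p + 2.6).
Parallel: H = H₁ + H₂ = (n₁·d₂ + n₂·d₁)/(d₁·d₂).
n₁·d₂ = 4*p + 10.4. n₂·d₁ = 2*p + 5.8. Sum = 6*p + 16.2. d₁·d₂ = p^2 + 5.5*p + 7.54.
H(p) = (6*p + 16.2)/(p^2 + 5.5*p + 7.54)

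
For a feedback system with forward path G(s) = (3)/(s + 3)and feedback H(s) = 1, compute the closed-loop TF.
Closed-loop T = G/(1+GH).
Numerator: G_num * H_den = 3.
Denominator: G_den * H_den + G_num * H_num = (s + 3) + (3) = s + 6.
T(s) = (3)/(s + 6)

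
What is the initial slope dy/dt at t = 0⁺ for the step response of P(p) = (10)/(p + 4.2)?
IVT: y'(0⁺) = lim_{p→∞} p²·Y(p) = lim_{p→∞} p·P(p).
deg(num) = 0, deg(den) = 1, relative degree = 1, so p·P(p) → (leading num)/(leading den) = 10/1 = 10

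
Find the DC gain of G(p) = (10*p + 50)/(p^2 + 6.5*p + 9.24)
DC gain = G(0) = num(0)/den(0) = 50/9.24 = 5.411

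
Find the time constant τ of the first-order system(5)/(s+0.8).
First-order system: τ = -1/pole. Pole = -0.8. τ = -1/(-0.8) = 1.25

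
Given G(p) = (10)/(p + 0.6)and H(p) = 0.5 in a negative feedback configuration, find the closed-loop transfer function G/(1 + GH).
Closed-loop T = G/(1+GH).
Numerator: G_num * H_den = 10.
Denominator: G_den * H_den + G_num * H_num = (p + 0.6) + (5) = p + 5.6.
T(p) = (10)/(p + 5.6)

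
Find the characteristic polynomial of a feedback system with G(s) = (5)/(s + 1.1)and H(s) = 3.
Characteristic poly = G_den * H_den + G_num * H_num = (s + 1.1) + (15) = s + 16.1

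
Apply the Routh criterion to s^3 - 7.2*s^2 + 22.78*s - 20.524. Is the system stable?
Routh array:
s^3: [1, 22.78]; s^2: [-7.2, -20.524]; s^1: [19.9294]; s^0: [-20.524]
First column: [1, -7.2, 19.9294, -20.524]. Sign changes = 3.
No, unstable (3 RHP root(s))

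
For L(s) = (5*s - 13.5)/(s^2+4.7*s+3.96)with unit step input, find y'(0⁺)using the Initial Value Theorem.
IVT: y'(0⁺) = lim_{s→∞} s²·Y(s) = lim_{s→∞} s·L(s).
deg(num) = 1, deg(den) = 2, relative degree = 1, so s·L(s) → (leading num)/(leading den) = 5/1 = 5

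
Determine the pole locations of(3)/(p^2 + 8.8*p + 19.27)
Set denominator = 0: p^2 + 8.8*p + 19.27 = (p + 4.1)(p + 4.7) = 0 → Poles: -4.1, -4.7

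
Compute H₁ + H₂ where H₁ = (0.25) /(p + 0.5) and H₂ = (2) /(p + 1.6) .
Parallel: H = H₁ + H₂ = (n₁·d₂ + n₂·d₁)/(d₁·d₂).
n₁·d₂ = 0.25*p + 0.4. n₂·d₁ = 2*p + 1. Sum = 2.25*p + 1.4. d₁·d₂ = p^2 + 2.1*p + 0.8.
H(p) = (2.25*p + 1.4)/(p^2 + 2.1*p + 0.8)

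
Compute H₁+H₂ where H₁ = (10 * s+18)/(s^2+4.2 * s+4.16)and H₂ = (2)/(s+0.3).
Parallel: H = H₁ + H₂ = (n₁·d₂ + n₂·d₁)/(d₁·d₂).
n₁·d₂ = 10*s^2 + 21*s + 5.4. n₂·d₁ = 2*s^2 + 8.4*s + 8.32. Sum = 12*s^2 + 29.4*s + 13.72. d₁·d₂ = s^3 + 4.5*s^2 + 5.42*s + 1.248.
H(s) = (12*s^2 + 29.4*s + 13.72)/(s^3 + 4.5*s^2 + 5.42*s + 1.248)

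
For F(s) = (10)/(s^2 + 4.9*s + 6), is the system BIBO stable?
Denominator: s^2 + 4.9*s + 6 = (s + 2.5)(s + 2.4). Poles: -2.4, -2.5. All Re(p)<0: Yes (stable)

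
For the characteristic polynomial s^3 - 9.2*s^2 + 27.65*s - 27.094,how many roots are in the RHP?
s^3 - 9.2*s^2 + 27.65*s - 27.094 = (s - 2.3)(s - 3.8)(s - 3.1). Poles: 2.3, 3.1, 3.8. RHP poles (Re>0): 3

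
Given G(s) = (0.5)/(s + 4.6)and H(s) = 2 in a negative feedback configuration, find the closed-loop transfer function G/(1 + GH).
Closed-loop T = G/(1+GH).
Numerator: G_num * H_den = 0.5.
Denominator: G_den * H_den + G_num * H_num = (s + 4.6) + (1) = s + 5.6.
T(s) = (0.5)/(s + 5.6)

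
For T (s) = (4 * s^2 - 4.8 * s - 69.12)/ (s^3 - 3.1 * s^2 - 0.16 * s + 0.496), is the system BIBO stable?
Denominator: s^3 - 3.1*s^2 - 0.16*s + 0.496 = (s - 0.4)(s + 0.4)(s - 3.1). Poles: -0.4, 0.4, 3.1. All Re(p)<0: No (unstable)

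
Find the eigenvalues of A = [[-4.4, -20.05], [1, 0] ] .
Eigenvalues solve det(λI - A) = 0.
Characteristic polynomial: λ^2 + 4.4*λ + 20.05 = 0.
Roots: -2.2 + 3.9j, -2.2 - 3.9j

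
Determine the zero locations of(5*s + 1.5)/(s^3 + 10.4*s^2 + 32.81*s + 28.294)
Set numerator = 0: 5*s + 1.5 = 0 → Zeros: -0.3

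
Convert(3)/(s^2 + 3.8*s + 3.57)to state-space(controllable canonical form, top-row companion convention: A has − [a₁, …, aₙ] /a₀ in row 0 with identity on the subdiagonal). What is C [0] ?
Reachable canonical form: C = numerator coefficients (right-aligned, zero-padded to length n).
num = 3, C = [[0, 3]].
C[0] = 0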